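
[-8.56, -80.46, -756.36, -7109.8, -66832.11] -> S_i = -8.56*9.40^i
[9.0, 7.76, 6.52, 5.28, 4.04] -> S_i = 9.00 + -1.24*i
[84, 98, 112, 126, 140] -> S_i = 84 + 14*i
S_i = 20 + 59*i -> [20, 79, 138, 197, 256]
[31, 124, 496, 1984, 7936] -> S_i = 31*4^i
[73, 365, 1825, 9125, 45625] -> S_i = 73*5^i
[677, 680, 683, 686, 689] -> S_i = 677 + 3*i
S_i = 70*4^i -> [70, 280, 1120, 4480, 17920]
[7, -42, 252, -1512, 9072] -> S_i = 7*-6^i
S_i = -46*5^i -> [-46, -230, -1150, -5750, -28750]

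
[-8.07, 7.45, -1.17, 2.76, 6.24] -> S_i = Random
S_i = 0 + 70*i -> [0, 70, 140, 210, 280]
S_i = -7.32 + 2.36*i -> [-7.32, -4.96, -2.6, -0.24, 2.12]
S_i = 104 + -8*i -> [104, 96, 88, 80, 72]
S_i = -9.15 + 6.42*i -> [-9.15, -2.73, 3.69, 10.11, 16.53]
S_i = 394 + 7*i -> [394, 401, 408, 415, 422]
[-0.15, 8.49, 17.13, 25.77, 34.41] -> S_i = -0.15 + 8.64*i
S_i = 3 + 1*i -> [3, 4, 5, 6, 7]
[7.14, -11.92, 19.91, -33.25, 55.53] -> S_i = 7.14*(-1.67)^i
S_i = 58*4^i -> [58, 232, 928, 3712, 14848]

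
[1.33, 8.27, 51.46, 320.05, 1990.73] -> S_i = 1.33*6.22^i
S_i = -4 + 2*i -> [-4, -2, 0, 2, 4]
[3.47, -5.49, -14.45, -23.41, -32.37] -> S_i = 3.47 + -8.96*i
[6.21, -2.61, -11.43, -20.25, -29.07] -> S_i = 6.21 + -8.82*i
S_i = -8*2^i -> [-8, -16, -32, -64, -128]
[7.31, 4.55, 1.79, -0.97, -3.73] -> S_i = 7.31 + -2.76*i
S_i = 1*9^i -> [1, 9, 81, 729, 6561]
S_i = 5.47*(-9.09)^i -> [5.47, -49.72, 451.98, -4108.46, 37345.89]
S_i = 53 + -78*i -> [53, -25, -103, -181, -259]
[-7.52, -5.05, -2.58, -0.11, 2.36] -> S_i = -7.52 + 2.47*i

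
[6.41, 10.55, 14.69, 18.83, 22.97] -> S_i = 6.41 + 4.14*i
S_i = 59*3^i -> [59, 177, 531, 1593, 4779]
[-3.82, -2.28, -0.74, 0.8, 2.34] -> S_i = -3.82 + 1.54*i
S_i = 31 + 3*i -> [31, 34, 37, 40, 43]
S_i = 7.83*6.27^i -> [7.83, 49.09, 307.82, 1930.03, 12101.3]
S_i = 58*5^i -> [58, 290, 1450, 7250, 36250]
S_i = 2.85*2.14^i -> [2.85, 6.1, 13.05, 27.93, 59.77]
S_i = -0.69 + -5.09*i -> [-0.69, -5.78, -10.87, -15.96, -21.05]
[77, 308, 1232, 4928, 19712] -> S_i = 77*4^i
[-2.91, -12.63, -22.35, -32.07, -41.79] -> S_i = -2.91 + -9.72*i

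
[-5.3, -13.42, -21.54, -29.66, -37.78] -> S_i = -5.30 + -8.12*i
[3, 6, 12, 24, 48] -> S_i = 3*2^i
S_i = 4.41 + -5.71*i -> [4.41, -1.3, -7.01, -12.72, -18.43]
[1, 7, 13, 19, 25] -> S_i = 1 + 6*i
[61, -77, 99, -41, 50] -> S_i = Random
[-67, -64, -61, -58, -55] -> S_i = -67 + 3*i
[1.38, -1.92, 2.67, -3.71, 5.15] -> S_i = 1.38*(-1.39)^i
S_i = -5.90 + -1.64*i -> [-5.9, -7.54, -9.18, -10.82, -12.46]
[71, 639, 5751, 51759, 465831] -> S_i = 71*9^i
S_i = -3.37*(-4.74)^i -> [-3.37, 15.97, -75.72, 358.89, -1701.15]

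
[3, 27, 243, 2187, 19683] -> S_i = 3*9^i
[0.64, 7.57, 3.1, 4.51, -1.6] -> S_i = Random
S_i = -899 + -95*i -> [-899, -994, -1089, -1184, -1279]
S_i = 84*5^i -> [84, 420, 2100, 10500, 52500]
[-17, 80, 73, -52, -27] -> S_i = Random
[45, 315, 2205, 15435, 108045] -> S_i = 45*7^i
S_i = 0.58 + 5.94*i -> [0.58, 6.52, 12.46, 18.4, 24.34]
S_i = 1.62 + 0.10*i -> [1.62, 1.72, 1.82, 1.92, 2.02]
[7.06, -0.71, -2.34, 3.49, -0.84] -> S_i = Random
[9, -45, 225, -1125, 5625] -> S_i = 9*-5^i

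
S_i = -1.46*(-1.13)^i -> [-1.46, 1.65, -1.86, 2.11, -2.38]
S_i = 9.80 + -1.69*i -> [9.8, 8.11, 6.42, 4.73, 3.04]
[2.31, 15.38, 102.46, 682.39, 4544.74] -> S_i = 2.31*6.66^i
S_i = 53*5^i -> [53, 265, 1325, 6625, 33125]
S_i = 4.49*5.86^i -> [4.49, 26.31, 154.18, 903.52, 5294.64]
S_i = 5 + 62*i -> [5, 67, 129, 191, 253]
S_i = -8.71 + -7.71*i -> [-8.71, -16.42, -24.13, -31.84, -39.55]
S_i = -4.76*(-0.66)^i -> [-4.76, 3.14, -2.07, 1.37, -0.9]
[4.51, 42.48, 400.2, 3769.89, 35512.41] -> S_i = 4.51*9.42^i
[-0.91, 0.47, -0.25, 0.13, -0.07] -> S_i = -0.91*(-0.52)^i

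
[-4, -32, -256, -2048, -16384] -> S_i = -4*8^i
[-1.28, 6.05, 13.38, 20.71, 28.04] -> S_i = -1.28 + 7.33*i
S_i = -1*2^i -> [-1, -2, -4, -8, -16]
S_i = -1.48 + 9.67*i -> [-1.48, 8.19, 17.86, 27.53, 37.2]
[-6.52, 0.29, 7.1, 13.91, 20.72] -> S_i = -6.52 + 6.81*i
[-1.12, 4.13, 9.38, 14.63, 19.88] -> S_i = -1.12 + 5.25*i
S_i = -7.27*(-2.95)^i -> [-7.27, 21.45, -63.27, 186.64, -550.58]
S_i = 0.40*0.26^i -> [0.4, 0.1, 0.03, 0.01, 0.0]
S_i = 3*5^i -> [3, 15, 75, 375, 1875]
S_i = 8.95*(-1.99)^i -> [8.95, -17.81, 35.44, -70.53, 140.36]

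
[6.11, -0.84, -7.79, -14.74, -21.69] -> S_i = 6.11 + -6.95*i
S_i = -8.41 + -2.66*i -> [-8.41, -11.07, -13.73, -16.39, -19.05]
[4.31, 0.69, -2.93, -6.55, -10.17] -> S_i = 4.31 + -3.62*i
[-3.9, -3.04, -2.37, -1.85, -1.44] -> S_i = -3.90*0.78^i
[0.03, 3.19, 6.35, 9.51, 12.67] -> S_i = 0.03 + 3.16*i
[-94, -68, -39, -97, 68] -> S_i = Random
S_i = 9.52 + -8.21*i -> [9.52, 1.31, -6.9, -15.11, -23.32]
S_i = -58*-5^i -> [-58, 290, -1450, 7250, -36250]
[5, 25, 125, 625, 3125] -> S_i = 5*5^i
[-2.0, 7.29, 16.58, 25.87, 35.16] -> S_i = -2.00 + 9.29*i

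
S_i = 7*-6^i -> [7, -42, 252, -1512, 9072]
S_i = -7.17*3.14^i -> [-7.17, -22.51, -70.69, -221.98, -697.01]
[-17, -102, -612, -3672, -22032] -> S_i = -17*6^i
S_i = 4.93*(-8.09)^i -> [4.93, -39.88, 322.66, -2610.31, 21117.43]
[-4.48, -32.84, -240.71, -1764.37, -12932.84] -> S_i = -4.48*7.33^i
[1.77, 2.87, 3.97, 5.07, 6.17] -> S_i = 1.77 + 1.10*i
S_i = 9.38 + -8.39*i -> [9.38, 0.99, -7.4, -15.79, -24.18]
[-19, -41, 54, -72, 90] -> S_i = Random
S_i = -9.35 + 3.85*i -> [-9.35, -5.5, -1.65, 2.2, 6.05]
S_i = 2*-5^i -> [2, -10, 50, -250, 1250]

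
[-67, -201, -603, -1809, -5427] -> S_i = -67*3^i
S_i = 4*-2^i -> [4, -8, 16, -32, 64]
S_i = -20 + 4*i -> [-20, -16, -12, -8, -4]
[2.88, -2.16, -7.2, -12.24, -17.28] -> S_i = 2.88 + -5.04*i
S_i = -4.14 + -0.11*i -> [-4.14, -4.25, -4.36, -4.47, -4.58]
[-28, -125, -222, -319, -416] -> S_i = -28 + -97*i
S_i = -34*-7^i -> [-34, 238, -1666, 11662, -81634]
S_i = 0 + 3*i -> [0, 3, 6, 9, 12]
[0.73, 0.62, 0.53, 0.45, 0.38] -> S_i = 0.73*0.85^i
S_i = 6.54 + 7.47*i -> [6.54, 14.01, 21.48, 28.95, 36.42]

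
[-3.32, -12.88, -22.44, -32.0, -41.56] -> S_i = -3.32 + -9.56*i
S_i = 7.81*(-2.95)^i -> [7.81, -23.04, 67.97, -200.5, 591.48]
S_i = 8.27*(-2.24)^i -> [8.27, -18.52, 41.5, -92.95, 208.21]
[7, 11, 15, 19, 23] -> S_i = 7 + 4*i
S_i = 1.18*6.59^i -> [1.18, 7.78, 51.25, 337.71, 2225.48]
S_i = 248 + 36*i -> [248, 284, 320, 356, 392]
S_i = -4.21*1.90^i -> [-4.21, -8.0, -15.2, -28.88, -54.87]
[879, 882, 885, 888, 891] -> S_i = 879 + 3*i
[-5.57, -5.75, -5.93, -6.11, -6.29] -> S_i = -5.57 + -0.18*i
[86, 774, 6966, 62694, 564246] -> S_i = 86*9^i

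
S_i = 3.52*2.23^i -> [3.52, 7.85, 17.5, 39.04, 87.05]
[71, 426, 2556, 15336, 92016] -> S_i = 71*6^i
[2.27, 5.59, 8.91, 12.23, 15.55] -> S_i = 2.27 + 3.32*i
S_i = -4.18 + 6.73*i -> [-4.18, 2.55, 9.28, 16.01, 22.74]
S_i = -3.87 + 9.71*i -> [-3.87, 5.84, 15.55, 25.26, 34.97]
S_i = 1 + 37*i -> [1, 38, 75, 112, 149]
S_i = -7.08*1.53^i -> [-7.08, -10.83, -16.57, -25.36, -38.8]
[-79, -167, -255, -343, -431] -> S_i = -79 + -88*i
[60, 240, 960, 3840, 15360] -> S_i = 60*4^i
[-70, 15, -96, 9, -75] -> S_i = Random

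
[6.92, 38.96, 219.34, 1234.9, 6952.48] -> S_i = 6.92*5.63^i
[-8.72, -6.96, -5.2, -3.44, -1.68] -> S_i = -8.72 + 1.76*i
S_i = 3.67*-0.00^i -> [3.67, -0.0, 0.0, -0.0, 0.0]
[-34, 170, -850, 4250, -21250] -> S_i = -34*-5^i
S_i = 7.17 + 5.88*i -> [7.17, 13.05, 18.93, 24.81, 30.69]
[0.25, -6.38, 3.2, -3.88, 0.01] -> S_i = Random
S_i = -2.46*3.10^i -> [-2.46, -7.63, -23.64, -73.29, -227.19]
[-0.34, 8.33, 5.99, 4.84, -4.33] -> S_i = Random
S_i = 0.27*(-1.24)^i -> [0.27, -0.33, 0.42, -0.51, 0.64]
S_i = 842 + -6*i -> [842, 836, 830, 824, 818]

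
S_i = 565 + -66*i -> [565, 499, 433, 367, 301]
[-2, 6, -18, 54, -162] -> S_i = -2*-3^i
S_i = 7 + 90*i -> [7, 97, 187, 277, 367]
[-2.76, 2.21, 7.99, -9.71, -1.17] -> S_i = Random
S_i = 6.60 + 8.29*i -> [6.6, 14.89, 23.18, 31.47, 39.76]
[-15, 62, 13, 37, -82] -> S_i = Random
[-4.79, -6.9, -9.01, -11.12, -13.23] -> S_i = -4.79 + -2.11*i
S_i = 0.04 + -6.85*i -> [0.04, -6.81, -13.66, -20.51, -27.36]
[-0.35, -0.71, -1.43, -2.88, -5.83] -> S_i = -0.35*2.02^i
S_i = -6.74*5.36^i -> [-6.74, -36.13, -193.64, -1037.9, -5563.13]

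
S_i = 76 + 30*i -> [76, 106, 136, 166, 196]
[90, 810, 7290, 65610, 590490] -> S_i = 90*9^i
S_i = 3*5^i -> [3, 15, 75, 375, 1875]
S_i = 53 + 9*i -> [53, 62, 71, 80, 89]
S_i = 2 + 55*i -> [2, 57, 112, 167, 222]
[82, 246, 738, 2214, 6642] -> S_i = 82*3^i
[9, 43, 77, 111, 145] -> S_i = 9 + 34*i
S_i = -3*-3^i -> [-3, 9, -27, 81, -243]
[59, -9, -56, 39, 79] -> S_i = Random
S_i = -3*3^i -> [-3, -9, -27, -81, -243]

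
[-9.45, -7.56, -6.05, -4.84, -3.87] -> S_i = -9.45*0.80^i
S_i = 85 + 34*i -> [85, 119, 153, 187, 221]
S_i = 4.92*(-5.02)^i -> [4.92, -24.7, 123.99, -622.41, 3124.5]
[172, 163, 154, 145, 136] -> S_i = 172 + -9*i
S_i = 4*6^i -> [4, 24, 144, 864, 5184]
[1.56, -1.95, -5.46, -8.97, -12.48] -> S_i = 1.56 + -3.51*i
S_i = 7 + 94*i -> [7, 101, 195, 289, 383]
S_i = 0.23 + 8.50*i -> [0.23, 8.73, 17.23, 25.73, 34.23]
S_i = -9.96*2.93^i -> [-9.96, -29.18, -85.51, -250.53, -734.06]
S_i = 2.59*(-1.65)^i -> [2.59, -4.27, 7.05, -11.63, 19.2]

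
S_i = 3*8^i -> [3, 24, 192, 1536, 12288]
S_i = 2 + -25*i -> [2, -23, -48, -73, -98]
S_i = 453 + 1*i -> [453, 454, 455, 456, 457]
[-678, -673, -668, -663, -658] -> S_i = -678 + 5*i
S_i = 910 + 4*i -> [910, 914, 918, 922, 926]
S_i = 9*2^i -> [9, 18, 36, 72, 144]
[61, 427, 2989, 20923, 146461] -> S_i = 61*7^i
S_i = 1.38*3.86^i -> [1.38, 5.33, 20.56, 79.37, 306.36]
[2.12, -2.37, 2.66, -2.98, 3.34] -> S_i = 2.12*(-1.12)^i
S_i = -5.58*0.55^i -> [-5.58, -3.07, -1.69, -0.93, -0.51]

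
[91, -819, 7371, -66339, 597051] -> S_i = 91*-9^i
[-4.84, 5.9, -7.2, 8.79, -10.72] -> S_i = -4.84*(-1.22)^i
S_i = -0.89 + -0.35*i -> [-0.89, -1.24, -1.59, -1.94, -2.29]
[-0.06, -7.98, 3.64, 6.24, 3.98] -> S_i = Random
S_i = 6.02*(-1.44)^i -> [6.02, -8.67, 12.48, -17.98, 25.88]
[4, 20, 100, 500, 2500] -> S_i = 4*5^i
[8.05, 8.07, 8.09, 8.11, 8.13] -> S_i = 8.05 + 0.02*i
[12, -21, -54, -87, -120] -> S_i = 12 + -33*i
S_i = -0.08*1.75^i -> [-0.08, -0.14, -0.24, -0.43, -0.75]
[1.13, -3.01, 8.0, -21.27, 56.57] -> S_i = 1.13*(-2.66)^i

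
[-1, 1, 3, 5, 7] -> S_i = -1 + 2*i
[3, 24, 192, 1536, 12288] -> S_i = 3*8^i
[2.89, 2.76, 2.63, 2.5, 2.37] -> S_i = 2.89 + -0.13*i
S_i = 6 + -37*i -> [6, -31, -68, -105, -142]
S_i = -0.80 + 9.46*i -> [-0.8, 8.66, 18.12, 27.58, 37.04]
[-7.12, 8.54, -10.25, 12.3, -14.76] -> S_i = -7.12*(-1.20)^i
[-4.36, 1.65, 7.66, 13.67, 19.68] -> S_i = -4.36 + 6.01*i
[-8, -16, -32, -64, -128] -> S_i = -8*2^i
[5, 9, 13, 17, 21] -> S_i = 5 + 4*i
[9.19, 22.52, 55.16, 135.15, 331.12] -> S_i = 9.19*2.45^i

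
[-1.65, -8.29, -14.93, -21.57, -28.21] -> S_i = -1.65 + -6.64*i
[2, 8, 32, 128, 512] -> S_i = 2*4^i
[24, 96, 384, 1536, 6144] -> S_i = 24*4^i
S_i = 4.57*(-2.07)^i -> [4.57, -9.46, 19.58, -40.53, 83.91]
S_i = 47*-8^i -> [47, -376, 3008, -24064, 192512]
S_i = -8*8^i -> [-8, -64, -512, -4096, -32768]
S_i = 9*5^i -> [9, 45, 225, 1125, 5625]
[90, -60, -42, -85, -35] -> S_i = Random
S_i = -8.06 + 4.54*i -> [-8.06, -3.52, 1.02, 5.56, 10.1]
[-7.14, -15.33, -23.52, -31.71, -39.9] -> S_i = -7.14 + -8.19*i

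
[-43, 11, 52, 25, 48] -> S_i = Random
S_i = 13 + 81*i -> [13, 94, 175, 256, 337]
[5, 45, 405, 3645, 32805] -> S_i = 5*9^i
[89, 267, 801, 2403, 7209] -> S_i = 89*3^i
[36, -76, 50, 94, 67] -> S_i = Random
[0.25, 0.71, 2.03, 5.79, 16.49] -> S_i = 0.25*2.85^i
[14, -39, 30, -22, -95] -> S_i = Random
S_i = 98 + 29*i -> [98, 127, 156, 185, 214]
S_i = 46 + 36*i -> [46, 82, 118, 154, 190]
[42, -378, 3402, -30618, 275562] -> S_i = 42*-9^i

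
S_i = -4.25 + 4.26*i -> [-4.25, 0.01, 4.27, 8.53, 12.79]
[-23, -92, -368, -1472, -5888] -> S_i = -23*4^i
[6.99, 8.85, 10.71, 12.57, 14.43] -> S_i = 6.99 + 1.86*i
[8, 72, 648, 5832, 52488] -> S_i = 8*9^i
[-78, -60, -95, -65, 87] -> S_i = Random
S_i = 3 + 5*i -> [3, 8, 13, 18, 23]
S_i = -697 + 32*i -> [-697, -665, -633, -601, -569]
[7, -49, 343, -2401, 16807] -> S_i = 7*-7^i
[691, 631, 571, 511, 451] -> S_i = 691 + -60*i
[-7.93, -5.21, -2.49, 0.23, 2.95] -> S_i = -7.93 + 2.72*i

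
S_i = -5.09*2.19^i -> [-5.09, -11.15, -24.41, -53.46, -117.08]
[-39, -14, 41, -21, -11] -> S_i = Random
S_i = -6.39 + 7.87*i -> [-6.39, 1.48, 9.35, 17.22, 25.09]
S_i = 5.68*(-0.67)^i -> [5.68, -3.81, 2.55, -1.71, 1.14]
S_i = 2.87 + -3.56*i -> [2.87, -0.69, -4.25, -7.81, -11.37]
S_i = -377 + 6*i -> [-377, -371, -365, -359, -353]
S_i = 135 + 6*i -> [135, 141, 147, 153, 159]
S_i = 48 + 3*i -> [48, 51, 54, 57, 60]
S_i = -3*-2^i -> [-3, 6, -12, 24, -48]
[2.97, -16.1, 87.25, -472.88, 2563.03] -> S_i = 2.97*(-5.42)^i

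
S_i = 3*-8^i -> [3, -24, 192, -1536, 12288]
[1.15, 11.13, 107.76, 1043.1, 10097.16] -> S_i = 1.15*9.68^i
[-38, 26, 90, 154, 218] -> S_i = -38 + 64*i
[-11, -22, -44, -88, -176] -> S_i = -11*2^i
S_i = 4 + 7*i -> [4, 11, 18, 25, 32]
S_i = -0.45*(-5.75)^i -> [-0.45, 2.59, -14.88, 85.55, -491.91]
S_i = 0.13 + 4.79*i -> [0.13, 4.92, 9.71, 14.5, 19.29]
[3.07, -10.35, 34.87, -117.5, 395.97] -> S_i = 3.07*(-3.37)^i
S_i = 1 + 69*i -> [1, 70, 139, 208, 277]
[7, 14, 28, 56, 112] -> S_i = 7*2^i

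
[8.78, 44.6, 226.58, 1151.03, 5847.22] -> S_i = 8.78*5.08^i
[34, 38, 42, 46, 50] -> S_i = 34 + 4*i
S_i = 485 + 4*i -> [485, 489, 493, 497, 501]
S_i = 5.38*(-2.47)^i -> [5.38, -13.29, 32.82, -81.07, 200.25]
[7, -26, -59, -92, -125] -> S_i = 7 + -33*i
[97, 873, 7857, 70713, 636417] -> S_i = 97*9^i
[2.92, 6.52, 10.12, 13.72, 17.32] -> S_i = 2.92 + 3.60*i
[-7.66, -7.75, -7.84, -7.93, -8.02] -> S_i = -7.66 + -0.09*i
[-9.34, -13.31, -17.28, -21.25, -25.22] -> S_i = -9.34 + -3.97*i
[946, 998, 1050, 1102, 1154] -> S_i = 946 + 52*i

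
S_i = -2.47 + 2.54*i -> [-2.47, 0.07, 2.61, 5.15, 7.69]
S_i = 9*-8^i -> [9, -72, 576, -4608, 36864]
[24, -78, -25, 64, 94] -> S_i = Random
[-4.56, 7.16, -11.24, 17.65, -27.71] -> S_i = -4.56*(-1.57)^i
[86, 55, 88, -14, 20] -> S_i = Random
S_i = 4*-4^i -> [4, -16, 64, -256, 1024]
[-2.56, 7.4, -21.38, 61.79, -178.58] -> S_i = -2.56*(-2.89)^i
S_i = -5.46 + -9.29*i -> [-5.46, -14.75, -24.04, -33.33, -42.62]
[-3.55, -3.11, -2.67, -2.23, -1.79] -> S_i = -3.55 + 0.44*i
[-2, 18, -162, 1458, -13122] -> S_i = -2*-9^i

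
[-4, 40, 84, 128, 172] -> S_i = -4 + 44*i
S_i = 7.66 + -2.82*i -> [7.66, 4.84, 2.02, -0.8, -3.62]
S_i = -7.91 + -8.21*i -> [-7.91, -16.12, -24.33, -32.54, -40.75]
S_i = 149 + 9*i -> [149, 158, 167, 176, 185]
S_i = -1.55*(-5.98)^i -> [-1.55, 9.27, -55.43, 331.46, -1982.15]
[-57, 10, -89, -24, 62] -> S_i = Random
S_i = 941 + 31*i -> [941, 972, 1003, 1034, 1065]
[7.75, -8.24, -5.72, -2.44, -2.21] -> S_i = Random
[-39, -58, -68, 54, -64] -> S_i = Random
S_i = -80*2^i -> [-80, -160, -320, -640, -1280]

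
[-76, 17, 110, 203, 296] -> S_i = -76 + 93*i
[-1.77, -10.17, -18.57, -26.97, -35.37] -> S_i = -1.77 + -8.40*i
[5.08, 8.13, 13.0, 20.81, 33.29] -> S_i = 5.08*1.60^i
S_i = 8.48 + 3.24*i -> [8.48, 11.72, 14.96, 18.2, 21.44]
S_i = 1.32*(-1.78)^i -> [1.32, -2.35, 4.18, -7.44, 13.25]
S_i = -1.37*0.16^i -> [-1.37, -0.22, -0.04, -0.01, -0.0]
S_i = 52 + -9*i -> [52, 43, 34, 25, 16]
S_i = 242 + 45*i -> [242, 287, 332, 377, 422]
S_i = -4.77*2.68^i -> [-4.77, -12.78, -34.26, -91.82, -246.07]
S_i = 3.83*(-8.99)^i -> [3.83, -34.43, 309.54, -2782.77, 25017.13]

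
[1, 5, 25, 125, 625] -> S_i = 1*5^i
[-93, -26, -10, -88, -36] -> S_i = Random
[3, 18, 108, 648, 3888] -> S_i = 3*6^i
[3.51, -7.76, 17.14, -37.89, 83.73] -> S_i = 3.51*(-2.21)^i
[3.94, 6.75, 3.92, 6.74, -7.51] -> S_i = Random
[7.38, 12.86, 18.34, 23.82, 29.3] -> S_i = 7.38 + 5.48*i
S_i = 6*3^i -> [6, 18, 54, 162, 486]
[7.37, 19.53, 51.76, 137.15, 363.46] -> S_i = 7.37*2.65^i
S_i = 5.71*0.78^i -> [5.71, 4.45, 3.47, 2.71, 2.11]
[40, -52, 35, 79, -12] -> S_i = Random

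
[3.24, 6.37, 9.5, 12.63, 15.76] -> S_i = 3.24 + 3.13*i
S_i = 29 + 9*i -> [29, 38, 47, 56, 65]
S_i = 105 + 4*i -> [105, 109, 113, 117, 121]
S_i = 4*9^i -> [4, 36, 324, 2916, 26244]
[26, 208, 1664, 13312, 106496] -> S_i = 26*8^i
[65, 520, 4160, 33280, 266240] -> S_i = 65*8^i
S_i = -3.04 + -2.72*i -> [-3.04, -5.76, -8.48, -11.2, -13.92]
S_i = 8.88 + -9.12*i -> [8.88, -0.24, -9.36, -18.48, -27.6]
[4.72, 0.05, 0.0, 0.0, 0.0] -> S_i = 4.72*0.01^i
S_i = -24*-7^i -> [-24, 168, -1176, 8232, -57624]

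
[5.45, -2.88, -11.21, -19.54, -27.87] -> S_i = 5.45 + -8.33*i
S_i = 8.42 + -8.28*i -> [8.42, 0.14, -8.14, -16.42, -24.7]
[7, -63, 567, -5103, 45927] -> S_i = 7*-9^i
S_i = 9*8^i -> [9, 72, 576, 4608, 36864]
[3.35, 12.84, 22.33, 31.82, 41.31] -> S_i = 3.35 + 9.49*i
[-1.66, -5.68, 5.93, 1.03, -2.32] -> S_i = Random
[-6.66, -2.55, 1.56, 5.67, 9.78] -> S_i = -6.66 + 4.11*i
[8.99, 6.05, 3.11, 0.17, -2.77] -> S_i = 8.99 + -2.94*i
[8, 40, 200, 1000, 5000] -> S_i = 8*5^i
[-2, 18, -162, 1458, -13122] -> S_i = -2*-9^i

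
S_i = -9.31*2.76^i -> [-9.31, -25.7, -70.92, -195.74, -540.24]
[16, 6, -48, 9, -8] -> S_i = Random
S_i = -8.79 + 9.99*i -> [-8.79, 1.2, 11.19, 21.18, 31.17]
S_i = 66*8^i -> [66, 528, 4224, 33792, 270336]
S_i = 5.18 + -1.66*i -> [5.18, 3.52, 1.86, 0.2, -1.46]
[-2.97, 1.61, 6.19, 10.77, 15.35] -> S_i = -2.97 + 4.58*i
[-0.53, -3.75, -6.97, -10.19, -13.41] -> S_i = -0.53 + -3.22*i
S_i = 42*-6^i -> [42, -252, 1512, -9072, 54432]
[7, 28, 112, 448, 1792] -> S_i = 7*4^i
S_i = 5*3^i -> [5, 15, 45, 135, 405]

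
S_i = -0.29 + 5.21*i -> [-0.29, 4.92, 10.13, 15.34, 20.55]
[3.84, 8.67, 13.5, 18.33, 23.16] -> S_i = 3.84 + 4.83*i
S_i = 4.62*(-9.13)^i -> [4.62, -42.18, 385.11, -3516.04, 32101.48]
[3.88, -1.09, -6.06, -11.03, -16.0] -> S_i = 3.88 + -4.97*i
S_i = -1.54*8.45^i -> [-1.54, -13.01, -109.96, -929.16, -7851.41]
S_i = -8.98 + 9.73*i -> [-8.98, 0.75, 10.48, 20.21, 29.94]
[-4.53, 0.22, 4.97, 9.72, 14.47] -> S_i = -4.53 + 4.75*i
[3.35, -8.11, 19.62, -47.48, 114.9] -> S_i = 3.35*(-2.42)^i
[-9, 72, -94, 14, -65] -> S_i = Random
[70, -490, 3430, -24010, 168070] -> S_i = 70*-7^i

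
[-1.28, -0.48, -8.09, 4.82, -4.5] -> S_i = Random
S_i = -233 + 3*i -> [-233, -230, -227, -224, -221]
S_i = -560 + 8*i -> [-560, -552, -544, -536, -528]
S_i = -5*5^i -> [-5, -25, -125, -625, -3125]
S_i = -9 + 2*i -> [-9, -7, -5, -3, -1]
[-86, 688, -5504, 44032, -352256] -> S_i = -86*-8^i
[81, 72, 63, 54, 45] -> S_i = 81 + -9*i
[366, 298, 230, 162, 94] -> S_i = 366 + -68*i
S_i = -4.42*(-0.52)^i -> [-4.42, 2.3, -1.2, 0.62, -0.32]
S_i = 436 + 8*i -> [436, 444, 452, 460, 468]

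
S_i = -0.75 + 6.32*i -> [-0.75, 5.57, 11.89, 18.21, 24.53]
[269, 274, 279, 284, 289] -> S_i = 269 + 5*i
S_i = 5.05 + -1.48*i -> [5.05, 3.57, 2.09, 0.61, -0.87]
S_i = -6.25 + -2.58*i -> [-6.25, -8.83, -11.41, -13.99, -16.57]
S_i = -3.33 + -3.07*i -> [-3.33, -6.4, -9.47, -12.54, -15.61]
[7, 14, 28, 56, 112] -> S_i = 7*2^i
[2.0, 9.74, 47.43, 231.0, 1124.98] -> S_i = 2.00*4.87^i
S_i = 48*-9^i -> [48, -432, 3888, -34992, 314928]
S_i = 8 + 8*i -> [8, 16, 24, 32, 40]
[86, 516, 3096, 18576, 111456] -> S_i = 86*6^i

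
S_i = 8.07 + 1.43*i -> [8.07, 9.5, 10.93, 12.36, 13.79]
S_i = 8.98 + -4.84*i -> [8.98, 4.14, -0.7, -5.54, -10.38]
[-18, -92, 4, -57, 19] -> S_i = Random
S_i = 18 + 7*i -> [18, 25, 32, 39, 46]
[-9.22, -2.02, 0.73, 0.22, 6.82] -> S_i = Random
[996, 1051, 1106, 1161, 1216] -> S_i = 996 + 55*i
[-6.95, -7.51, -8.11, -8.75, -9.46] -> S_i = -6.95*1.08^i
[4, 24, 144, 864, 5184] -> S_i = 4*6^i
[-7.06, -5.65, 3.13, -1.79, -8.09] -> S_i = Random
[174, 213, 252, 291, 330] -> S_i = 174 + 39*i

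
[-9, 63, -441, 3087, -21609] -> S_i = -9*-7^i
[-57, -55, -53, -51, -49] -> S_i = -57 + 2*i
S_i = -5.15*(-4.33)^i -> [-5.15, 22.3, -96.56, 418.09, -1810.33]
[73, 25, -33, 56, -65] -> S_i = Random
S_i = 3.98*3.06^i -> [3.98, 12.18, 37.27, 114.04, 348.95]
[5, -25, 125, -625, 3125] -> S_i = 5*-5^i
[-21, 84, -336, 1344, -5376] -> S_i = -21*-4^i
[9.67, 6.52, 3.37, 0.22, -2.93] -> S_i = 9.67 + -3.15*i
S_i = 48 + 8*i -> [48, 56, 64, 72, 80]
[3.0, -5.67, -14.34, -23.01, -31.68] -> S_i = 3.00 + -8.67*i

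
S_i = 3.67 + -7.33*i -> [3.67, -3.66, -10.99, -18.32, -25.65]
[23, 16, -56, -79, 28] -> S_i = Random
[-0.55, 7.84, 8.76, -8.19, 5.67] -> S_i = Random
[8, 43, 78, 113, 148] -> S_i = 8 + 35*i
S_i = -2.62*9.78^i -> [-2.62, -25.62, -250.6, -2450.86, -23969.38]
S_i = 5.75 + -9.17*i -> [5.75, -3.42, -12.59, -21.76, -30.93]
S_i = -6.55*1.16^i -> [-6.55, -7.6, -8.81, -10.22, -11.86]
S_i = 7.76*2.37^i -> [7.76, 18.39, 43.59, 103.3, 244.82]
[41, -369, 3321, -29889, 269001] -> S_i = 41*-9^i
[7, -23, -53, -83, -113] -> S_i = 7 + -30*i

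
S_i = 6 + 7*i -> [6, 13, 20, 27, 34]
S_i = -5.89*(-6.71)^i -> [-5.89, 39.52, -265.19, 1779.44, -11940.03]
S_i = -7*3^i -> [-7, -21, -63, -189, -567]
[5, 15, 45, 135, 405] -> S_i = 5*3^i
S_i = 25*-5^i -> [25, -125, 625, -3125, 15625]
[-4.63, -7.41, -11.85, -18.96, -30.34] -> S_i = -4.63*1.60^i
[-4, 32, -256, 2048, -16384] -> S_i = -4*-8^i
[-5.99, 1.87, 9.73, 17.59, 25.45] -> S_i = -5.99 + 7.86*i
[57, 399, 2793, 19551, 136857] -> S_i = 57*7^i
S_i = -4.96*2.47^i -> [-4.96, -12.25, -30.26, -74.74, -184.62]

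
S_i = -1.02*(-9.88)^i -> [-1.02, 10.08, -99.57, 983.72, -9719.14]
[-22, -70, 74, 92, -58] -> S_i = Random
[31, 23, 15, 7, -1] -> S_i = 31 + -8*i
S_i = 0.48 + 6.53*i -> [0.48, 7.01, 13.54, 20.07, 26.6]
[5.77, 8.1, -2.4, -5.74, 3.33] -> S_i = Random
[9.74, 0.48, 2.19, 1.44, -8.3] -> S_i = Random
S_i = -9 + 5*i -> [-9, -4, 1, 6, 11]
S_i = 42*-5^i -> [42, -210, 1050, -5250, 26250]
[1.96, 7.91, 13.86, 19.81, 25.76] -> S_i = 1.96 + 5.95*i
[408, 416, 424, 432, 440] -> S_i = 408 + 8*i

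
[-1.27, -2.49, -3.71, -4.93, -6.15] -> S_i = -1.27 + -1.22*i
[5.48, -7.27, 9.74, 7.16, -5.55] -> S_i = Random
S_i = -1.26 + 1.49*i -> [-1.26, 0.23, 1.72, 3.21, 4.7]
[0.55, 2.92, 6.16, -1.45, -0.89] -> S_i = Random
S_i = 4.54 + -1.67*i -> [4.54, 2.87, 1.2, -0.47, -2.14]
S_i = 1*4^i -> [1, 4, 16, 64, 256]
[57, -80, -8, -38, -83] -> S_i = Random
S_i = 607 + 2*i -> [607, 609, 611, 613, 615]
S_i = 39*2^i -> [39, 78, 156, 312, 624]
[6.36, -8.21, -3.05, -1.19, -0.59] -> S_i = Random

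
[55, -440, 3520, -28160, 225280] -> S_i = 55*-8^i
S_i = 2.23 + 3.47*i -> [2.23, 5.7, 9.17, 12.64, 16.11]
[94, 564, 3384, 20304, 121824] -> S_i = 94*6^i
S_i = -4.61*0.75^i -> [-4.61, -3.46, -2.59, -1.94, -1.46]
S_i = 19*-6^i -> [19, -114, 684, -4104, 24624]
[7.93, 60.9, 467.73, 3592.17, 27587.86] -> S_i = 7.93*7.68^i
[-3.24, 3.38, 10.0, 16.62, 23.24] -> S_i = -3.24 + 6.62*i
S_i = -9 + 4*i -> [-9, -5, -1, 3, 7]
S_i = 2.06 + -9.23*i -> [2.06, -7.17, -16.4, -25.63, -34.86]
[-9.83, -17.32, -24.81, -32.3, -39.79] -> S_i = -9.83 + -7.49*i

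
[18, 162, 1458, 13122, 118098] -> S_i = 18*9^i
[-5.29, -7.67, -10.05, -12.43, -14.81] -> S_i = -5.29 + -2.38*i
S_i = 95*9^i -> [95, 855, 7695, 69255, 623295]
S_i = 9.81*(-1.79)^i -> [9.81, -17.56, 31.43, -56.26, 100.71]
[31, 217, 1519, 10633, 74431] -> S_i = 31*7^i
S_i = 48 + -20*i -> [48, 28, 8, -12, -32]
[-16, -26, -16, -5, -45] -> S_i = Random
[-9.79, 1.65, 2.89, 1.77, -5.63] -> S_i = Random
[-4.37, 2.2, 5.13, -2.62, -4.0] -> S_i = Random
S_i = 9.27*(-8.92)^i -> [9.27, -82.69, 737.58, -6579.22, 58686.63]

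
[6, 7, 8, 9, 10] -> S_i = 6 + 1*i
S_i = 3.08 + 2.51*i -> [3.08, 5.59, 8.1, 10.61, 13.12]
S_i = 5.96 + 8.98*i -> [5.96, 14.94, 23.92, 32.9, 41.88]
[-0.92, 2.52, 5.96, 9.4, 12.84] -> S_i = -0.92 + 3.44*i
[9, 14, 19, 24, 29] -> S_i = 9 + 5*i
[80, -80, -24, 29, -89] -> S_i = Random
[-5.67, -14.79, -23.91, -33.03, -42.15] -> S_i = -5.67 + -9.12*i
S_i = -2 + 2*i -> [-2, 0, 2, 4, 6]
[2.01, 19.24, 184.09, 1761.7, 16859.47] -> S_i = 2.01*9.57^i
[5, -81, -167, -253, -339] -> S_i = 5 + -86*i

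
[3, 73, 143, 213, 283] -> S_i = 3 + 70*i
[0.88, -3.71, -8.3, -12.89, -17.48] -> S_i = 0.88 + -4.59*i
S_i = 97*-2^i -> [97, -194, 388, -776, 1552]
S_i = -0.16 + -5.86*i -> [-0.16, -6.02, -11.88, -17.74, -23.6]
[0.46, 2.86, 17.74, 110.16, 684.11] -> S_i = 0.46*6.21^i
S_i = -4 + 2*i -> [-4, -2, 0, 2, 4]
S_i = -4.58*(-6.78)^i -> [-4.58, 31.05, -210.54, 1427.43, -9677.97]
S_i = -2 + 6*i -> [-2, 4, 10, 16, 22]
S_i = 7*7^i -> [7, 49, 343, 2401, 16807]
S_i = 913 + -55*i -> [913, 858, 803, 748, 693]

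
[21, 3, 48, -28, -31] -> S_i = Random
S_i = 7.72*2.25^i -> [7.72, 17.37, 39.08, 87.94, 197.86]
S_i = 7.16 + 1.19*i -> [7.16, 8.35, 9.54, 10.73, 11.92]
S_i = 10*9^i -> [10, 90, 810, 7290, 65610]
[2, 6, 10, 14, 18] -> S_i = 2 + 4*i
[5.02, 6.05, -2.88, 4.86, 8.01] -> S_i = Random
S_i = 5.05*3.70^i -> [5.05, 18.68, 69.13, 255.8, 946.45]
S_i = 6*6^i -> [6, 36, 216, 1296, 7776]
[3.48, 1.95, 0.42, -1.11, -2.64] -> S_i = 3.48 + -1.53*i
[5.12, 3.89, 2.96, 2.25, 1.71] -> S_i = 5.12*0.76^i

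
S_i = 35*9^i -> [35, 315, 2835, 25515, 229635]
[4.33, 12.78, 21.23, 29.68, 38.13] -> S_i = 4.33 + 8.45*i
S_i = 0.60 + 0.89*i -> [0.6, 1.49, 2.38, 3.27, 4.16]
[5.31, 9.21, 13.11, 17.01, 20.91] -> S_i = 5.31 + 3.90*i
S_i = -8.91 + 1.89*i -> [-8.91, -7.02, -5.13, -3.24, -1.35]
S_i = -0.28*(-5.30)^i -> [-0.28, 1.48, -7.87, 41.69, -220.93]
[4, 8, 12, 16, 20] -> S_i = 4 + 4*i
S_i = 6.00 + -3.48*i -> [6.0, 2.52, -0.96, -4.44, -7.92]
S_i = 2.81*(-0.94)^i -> [2.81, -2.64, 2.48, -2.33, 2.19]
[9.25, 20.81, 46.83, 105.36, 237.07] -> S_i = 9.25*2.25^i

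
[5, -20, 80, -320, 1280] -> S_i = 5*-4^i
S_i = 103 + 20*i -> [103, 123, 143, 163, 183]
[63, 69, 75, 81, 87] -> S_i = 63 + 6*i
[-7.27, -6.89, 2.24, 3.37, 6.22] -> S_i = Random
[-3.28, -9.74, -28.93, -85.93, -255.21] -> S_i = -3.28*2.97^i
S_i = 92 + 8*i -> [92, 100, 108, 116, 124]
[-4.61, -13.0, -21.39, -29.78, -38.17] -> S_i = -4.61 + -8.39*i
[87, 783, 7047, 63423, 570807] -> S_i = 87*9^i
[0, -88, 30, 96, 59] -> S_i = Random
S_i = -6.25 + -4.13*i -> [-6.25, -10.38, -14.51, -18.64, -22.77]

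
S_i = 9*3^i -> [9, 27, 81, 243, 729]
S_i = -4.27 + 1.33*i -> [-4.27, -2.94, -1.61, -0.28, 1.05]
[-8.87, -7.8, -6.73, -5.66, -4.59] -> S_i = -8.87 + 1.07*i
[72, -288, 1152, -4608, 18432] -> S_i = 72*-4^i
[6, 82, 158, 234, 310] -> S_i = 6 + 76*i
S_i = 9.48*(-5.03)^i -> [9.48, -47.68, 239.85, -1206.46, 6068.48]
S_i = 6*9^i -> [6, 54, 486, 4374, 39366]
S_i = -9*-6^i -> [-9, 54, -324, 1944, -11664]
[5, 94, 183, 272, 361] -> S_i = 5 + 89*i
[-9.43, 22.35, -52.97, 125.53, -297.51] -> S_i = -9.43*(-2.37)^i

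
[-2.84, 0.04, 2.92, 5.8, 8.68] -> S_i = -2.84 + 2.88*i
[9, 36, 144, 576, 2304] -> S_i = 9*4^i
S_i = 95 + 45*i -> [95, 140, 185, 230, 275]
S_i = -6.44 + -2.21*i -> [-6.44, -8.65, -10.86, -13.07, -15.28]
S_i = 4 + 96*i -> [4, 100, 196, 292, 388]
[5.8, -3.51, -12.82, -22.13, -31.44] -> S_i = 5.80 + -9.31*i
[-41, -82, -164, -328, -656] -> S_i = -41*2^i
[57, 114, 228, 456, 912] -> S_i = 57*2^i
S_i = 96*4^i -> [96, 384, 1536, 6144, 24576]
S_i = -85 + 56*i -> [-85, -29, 27, 83, 139]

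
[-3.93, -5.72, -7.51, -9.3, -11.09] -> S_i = -3.93 + -1.79*i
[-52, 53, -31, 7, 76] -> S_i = Random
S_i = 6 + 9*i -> [6, 15, 24, 33, 42]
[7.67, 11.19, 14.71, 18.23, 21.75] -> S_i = 7.67 + 3.52*i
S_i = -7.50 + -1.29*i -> [-7.5, -8.79, -10.08, -11.37, -12.66]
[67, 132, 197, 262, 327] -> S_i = 67 + 65*i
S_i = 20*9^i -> [20, 180, 1620, 14580, 131220]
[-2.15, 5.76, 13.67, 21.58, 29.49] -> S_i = -2.15 + 7.91*i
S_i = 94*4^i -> [94, 376, 1504, 6016, 24064]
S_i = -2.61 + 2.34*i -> [-2.61, -0.27, 2.07, 4.41, 6.75]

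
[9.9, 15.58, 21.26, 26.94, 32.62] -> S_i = 9.90 + 5.68*i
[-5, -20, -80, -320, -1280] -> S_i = -5*4^i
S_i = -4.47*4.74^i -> [-4.47, -21.19, -100.43, -476.04, -2256.42]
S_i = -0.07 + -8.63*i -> [-0.07, -8.7, -17.33, -25.96, -34.59]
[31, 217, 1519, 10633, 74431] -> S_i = 31*7^i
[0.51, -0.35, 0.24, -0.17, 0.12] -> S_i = 0.51*(-0.69)^i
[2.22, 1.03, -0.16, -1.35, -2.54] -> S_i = 2.22 + -1.19*i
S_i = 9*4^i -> [9, 36, 144, 576, 2304]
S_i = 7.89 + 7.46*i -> [7.89, 15.35, 22.81, 30.27, 37.73]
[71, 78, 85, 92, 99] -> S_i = 71 + 7*i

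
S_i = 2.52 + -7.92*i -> [2.52, -5.4, -13.32, -21.24, -29.16]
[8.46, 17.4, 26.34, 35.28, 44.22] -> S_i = 8.46 + 8.94*i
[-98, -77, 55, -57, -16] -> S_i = Random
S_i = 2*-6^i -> [2, -12, 72, -432, 2592]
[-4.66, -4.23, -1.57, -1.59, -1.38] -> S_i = Random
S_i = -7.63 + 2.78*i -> [-7.63, -4.85, -2.07, 0.71, 3.49]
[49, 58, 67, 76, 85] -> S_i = 49 + 9*i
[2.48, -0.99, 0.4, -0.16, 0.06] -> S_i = 2.48*(-0.40)^i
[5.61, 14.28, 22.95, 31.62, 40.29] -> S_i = 5.61 + 8.67*i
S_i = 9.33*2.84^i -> [9.33, 26.5, 75.25, 213.72, 606.95]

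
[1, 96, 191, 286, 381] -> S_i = 1 + 95*i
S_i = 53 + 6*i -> [53, 59, 65, 71, 77]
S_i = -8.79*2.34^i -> [-8.79, -20.57, -48.13, -112.63, -263.54]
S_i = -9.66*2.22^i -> [-9.66, -21.45, -47.61, -105.69, -234.63]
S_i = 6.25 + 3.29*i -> [6.25, 9.54, 12.83, 16.12, 19.41]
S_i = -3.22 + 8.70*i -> [-3.22, 5.48, 14.18, 22.88, 31.58]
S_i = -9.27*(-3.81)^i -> [-9.27, 35.32, -134.56, 512.69, -1953.35]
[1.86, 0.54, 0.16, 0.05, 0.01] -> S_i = 1.86*0.29^i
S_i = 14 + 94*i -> [14, 108, 202, 296, 390]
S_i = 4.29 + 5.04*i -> [4.29, 9.33, 14.37, 19.41, 24.45]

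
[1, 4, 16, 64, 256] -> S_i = 1*4^i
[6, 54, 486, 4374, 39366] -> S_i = 6*9^i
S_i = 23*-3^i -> [23, -69, 207, -621, 1863]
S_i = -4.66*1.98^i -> [-4.66, -9.23, -18.27, -36.17, -71.62]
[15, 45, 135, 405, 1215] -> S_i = 15*3^i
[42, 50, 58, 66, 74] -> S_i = 42 + 8*i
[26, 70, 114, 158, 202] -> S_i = 26 + 44*i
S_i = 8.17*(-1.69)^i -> [8.17, -13.81, 23.33, -39.44, 66.65]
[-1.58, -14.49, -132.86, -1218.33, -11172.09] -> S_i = -1.58*9.17^i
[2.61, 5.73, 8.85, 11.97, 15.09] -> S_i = 2.61 + 3.12*i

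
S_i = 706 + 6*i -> [706, 712, 718, 724, 730]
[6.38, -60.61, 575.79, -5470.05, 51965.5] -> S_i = 6.38*(-9.50)^i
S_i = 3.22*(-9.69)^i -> [3.22, -31.2, 302.35, -2929.73, 28389.06]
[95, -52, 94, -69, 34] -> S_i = Random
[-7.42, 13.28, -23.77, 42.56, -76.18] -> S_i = -7.42*(-1.79)^i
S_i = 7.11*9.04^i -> [7.11, 64.27, 581.04, 5252.61, 47483.57]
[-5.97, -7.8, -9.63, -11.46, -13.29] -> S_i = -5.97 + -1.83*i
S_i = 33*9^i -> [33, 297, 2673, 24057, 216513]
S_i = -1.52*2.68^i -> [-1.52, -4.07, -10.92, -29.26, -78.41]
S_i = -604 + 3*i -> [-604, -601, -598, -595, -592]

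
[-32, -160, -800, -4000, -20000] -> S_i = -32*5^i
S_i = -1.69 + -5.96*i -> [-1.69, -7.65, -13.61, -19.57, -25.53]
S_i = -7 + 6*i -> [-7, -1, 5, 11, 17]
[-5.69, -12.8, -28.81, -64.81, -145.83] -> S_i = -5.69*2.25^i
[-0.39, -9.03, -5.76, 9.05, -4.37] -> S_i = Random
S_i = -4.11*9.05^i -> [-4.11, -37.2, -336.62, -3046.4, -27569.96]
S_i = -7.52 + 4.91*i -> [-7.52, -2.61, 2.3, 7.21, 12.12]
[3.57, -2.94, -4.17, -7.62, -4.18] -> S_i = Random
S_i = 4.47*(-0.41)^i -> [4.47, -1.83, 0.75, -0.31, 0.13]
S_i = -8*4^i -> [-8, -32, -128, -512, -2048]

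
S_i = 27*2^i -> [27, 54, 108, 216, 432]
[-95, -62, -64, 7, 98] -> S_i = Random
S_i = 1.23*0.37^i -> [1.23, 0.46, 0.17, 0.06, 0.02]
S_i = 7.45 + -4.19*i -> [7.45, 3.26, -0.93, -5.12, -9.31]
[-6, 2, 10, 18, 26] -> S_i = -6 + 8*i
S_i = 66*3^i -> [66, 198, 594, 1782, 5346]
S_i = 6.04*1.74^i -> [6.04, 10.51, 18.29, 31.82, 55.36]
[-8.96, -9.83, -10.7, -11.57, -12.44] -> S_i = -8.96 + -0.87*i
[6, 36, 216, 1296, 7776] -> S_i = 6*6^i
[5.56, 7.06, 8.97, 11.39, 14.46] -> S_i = 5.56*1.27^i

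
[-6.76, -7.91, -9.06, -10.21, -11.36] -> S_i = -6.76 + -1.15*i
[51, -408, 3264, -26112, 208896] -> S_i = 51*-8^i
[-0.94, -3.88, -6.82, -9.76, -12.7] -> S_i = -0.94 + -2.94*i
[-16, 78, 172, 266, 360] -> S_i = -16 + 94*i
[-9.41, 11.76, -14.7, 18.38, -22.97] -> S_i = -9.41*(-1.25)^i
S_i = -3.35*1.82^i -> [-3.35, -6.1, -11.1, -20.2, -36.76]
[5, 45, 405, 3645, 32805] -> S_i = 5*9^i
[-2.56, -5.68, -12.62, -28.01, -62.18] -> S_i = -2.56*2.22^i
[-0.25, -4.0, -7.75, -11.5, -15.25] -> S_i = -0.25 + -3.75*i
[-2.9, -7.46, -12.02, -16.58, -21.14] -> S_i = -2.90 + -4.56*i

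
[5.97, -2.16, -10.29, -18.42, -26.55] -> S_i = 5.97 + -8.13*i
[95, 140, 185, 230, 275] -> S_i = 95 + 45*i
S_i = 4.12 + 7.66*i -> [4.12, 11.78, 19.44, 27.1, 34.76]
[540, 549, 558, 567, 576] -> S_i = 540 + 9*i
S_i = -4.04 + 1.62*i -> [-4.04, -2.42, -0.8, 0.82, 2.44]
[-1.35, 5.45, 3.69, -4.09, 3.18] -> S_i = Random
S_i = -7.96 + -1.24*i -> [-7.96, -9.2, -10.44, -11.68, -12.92]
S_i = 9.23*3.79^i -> [9.23, 34.98, 132.58, 502.48, 1904.4]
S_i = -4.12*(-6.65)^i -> [-4.12, 27.4, -182.2, 1211.61, -8057.19]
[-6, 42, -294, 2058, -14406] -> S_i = -6*-7^i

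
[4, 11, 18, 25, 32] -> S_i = 4 + 7*i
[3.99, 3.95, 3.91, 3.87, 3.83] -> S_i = 3.99*0.99^i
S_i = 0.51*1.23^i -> [0.51, 0.63, 0.77, 0.95, 1.17]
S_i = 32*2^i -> [32, 64, 128, 256, 512]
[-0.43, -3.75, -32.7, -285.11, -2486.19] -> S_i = -0.43*8.72^i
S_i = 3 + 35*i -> [3, 38, 73, 108, 143]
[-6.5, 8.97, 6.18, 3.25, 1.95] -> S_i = Random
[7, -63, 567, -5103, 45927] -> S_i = 7*-9^i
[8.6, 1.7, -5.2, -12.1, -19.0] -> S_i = 8.60 + -6.90*i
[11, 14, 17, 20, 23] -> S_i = 11 + 3*i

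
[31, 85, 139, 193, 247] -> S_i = 31 + 54*i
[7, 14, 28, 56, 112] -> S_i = 7*2^i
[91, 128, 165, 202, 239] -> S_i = 91 + 37*i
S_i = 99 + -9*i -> [99, 90, 81, 72, 63]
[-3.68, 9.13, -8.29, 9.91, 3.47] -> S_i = Random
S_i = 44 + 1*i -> [44, 45, 46, 47, 48]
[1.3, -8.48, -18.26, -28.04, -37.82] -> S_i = 1.30 + -9.78*i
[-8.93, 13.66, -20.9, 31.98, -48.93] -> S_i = -8.93*(-1.53)^i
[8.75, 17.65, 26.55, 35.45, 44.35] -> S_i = 8.75 + 8.90*i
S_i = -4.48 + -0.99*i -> [-4.48, -5.47, -6.46, -7.45, -8.44]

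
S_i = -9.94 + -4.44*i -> [-9.94, -14.38, -18.82, -23.26, -27.7]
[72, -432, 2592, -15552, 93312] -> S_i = 72*-6^i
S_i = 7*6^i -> [7, 42, 252, 1512, 9072]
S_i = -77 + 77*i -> [-77, 0, 77, 154, 231]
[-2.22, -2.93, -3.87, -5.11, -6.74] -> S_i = -2.22*1.32^i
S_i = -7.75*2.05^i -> [-7.75, -15.89, -32.57, -66.77, -136.87]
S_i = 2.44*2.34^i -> [2.44, 5.71, 13.36, 31.26, 73.16]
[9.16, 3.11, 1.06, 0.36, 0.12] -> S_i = 9.16*0.34^i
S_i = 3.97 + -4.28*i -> [3.97, -0.31, -4.59, -8.87, -13.15]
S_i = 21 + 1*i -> [21, 22, 23, 24, 25]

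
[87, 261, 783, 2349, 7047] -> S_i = 87*3^i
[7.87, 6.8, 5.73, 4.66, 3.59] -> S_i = 7.87 + -1.07*i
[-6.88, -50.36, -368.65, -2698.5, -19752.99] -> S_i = -6.88*7.32^i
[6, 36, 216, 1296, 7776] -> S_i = 6*6^i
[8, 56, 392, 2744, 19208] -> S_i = 8*7^i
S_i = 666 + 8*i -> [666, 674, 682, 690, 698]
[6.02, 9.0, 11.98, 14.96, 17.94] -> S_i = 6.02 + 2.98*i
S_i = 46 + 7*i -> [46, 53, 60, 67, 74]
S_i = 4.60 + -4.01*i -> [4.6, 0.59, -3.42, -7.43, -11.44]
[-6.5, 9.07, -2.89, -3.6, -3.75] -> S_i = Random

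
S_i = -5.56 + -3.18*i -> [-5.56, -8.74, -11.92, -15.1, -18.28]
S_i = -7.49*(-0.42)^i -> [-7.49, 3.15, -1.32, 0.55, -0.23]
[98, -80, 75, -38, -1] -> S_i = Random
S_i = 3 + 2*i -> [3, 5, 7, 9, 11]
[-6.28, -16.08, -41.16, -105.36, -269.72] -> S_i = -6.28*2.56^i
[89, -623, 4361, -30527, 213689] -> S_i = 89*-7^i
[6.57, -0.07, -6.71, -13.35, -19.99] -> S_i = 6.57 + -6.64*i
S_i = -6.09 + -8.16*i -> [-6.09, -14.25, -22.41, -30.57, -38.73]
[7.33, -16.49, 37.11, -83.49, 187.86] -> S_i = 7.33*(-2.25)^i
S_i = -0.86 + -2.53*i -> [-0.86, -3.39, -5.92, -8.45, -10.98]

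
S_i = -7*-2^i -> [-7, 14, -28, 56, -112]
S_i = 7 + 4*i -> [7, 11, 15, 19, 23]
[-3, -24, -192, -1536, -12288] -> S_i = -3*8^i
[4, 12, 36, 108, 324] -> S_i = 4*3^i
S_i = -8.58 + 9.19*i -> [-8.58, 0.61, 9.8, 18.99, 28.18]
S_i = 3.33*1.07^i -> [3.33, 3.56, 3.81, 4.08, 4.36]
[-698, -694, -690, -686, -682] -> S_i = -698 + 4*i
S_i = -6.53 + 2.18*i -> [-6.53, -4.35, -2.17, 0.01, 2.19]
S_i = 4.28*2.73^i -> [4.28, 11.68, 31.9, 87.08, 237.74]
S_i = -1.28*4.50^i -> [-1.28, -5.76, -25.92, -116.64, -524.88]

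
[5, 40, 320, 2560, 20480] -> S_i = 5*8^i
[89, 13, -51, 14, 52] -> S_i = Random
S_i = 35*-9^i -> [35, -315, 2835, -25515, 229635]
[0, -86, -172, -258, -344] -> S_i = 0 + -86*i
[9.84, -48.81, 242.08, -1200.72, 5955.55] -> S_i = 9.84*(-4.96)^i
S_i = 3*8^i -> [3, 24, 192, 1536, 12288]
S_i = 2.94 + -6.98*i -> [2.94, -4.04, -11.02, -18.0, -24.98]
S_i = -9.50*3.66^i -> [-9.5, -34.77, -127.26, -465.77, -1704.7]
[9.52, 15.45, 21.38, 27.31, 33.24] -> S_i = 9.52 + 5.93*i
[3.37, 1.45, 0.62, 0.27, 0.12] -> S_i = 3.37*0.43^i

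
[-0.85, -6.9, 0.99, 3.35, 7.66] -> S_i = Random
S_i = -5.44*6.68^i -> [-5.44, -36.34, -242.75, -1621.54, -10831.9]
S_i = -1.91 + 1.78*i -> [-1.91, -0.13, 1.65, 3.43, 5.21]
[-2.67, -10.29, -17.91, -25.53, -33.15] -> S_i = -2.67 + -7.62*i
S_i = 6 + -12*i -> [6, -6, -18, -30, -42]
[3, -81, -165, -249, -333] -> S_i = 3 + -84*i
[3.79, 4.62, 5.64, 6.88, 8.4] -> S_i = 3.79*1.22^i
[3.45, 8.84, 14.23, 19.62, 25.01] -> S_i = 3.45 + 5.39*i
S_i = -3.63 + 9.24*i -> [-3.63, 5.61, 14.85, 24.09, 33.33]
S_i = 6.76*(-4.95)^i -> [6.76, -33.46, 165.64, -819.9, 4058.52]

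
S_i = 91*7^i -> [91, 637, 4459, 31213, 218491]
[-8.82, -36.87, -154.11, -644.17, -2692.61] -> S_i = -8.82*4.18^i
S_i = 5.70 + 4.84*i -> [5.7, 10.54, 15.38, 20.22, 25.06]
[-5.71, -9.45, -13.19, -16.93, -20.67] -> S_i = -5.71 + -3.74*i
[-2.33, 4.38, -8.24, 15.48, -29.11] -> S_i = -2.33*(-1.88)^i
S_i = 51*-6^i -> [51, -306, 1836, -11016, 66096]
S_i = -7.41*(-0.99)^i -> [-7.41, 7.34, -7.26, 7.19, -7.12]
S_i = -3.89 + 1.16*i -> [-3.89, -2.73, -1.57, -0.41, 0.75]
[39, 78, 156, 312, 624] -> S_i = 39*2^i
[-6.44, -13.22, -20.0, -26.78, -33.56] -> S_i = -6.44 + -6.78*i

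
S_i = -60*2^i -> [-60, -120, -240, -480, -960]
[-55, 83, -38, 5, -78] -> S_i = Random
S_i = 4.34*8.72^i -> [4.34, 37.84, 330.01, 2877.66, 25093.18]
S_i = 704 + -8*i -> [704, 696, 688, 680, 672]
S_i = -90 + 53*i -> [-90, -37, 16, 69, 122]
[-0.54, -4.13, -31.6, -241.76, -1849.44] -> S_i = -0.54*7.65^i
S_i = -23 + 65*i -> [-23, 42, 107, 172, 237]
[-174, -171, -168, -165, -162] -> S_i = -174 + 3*i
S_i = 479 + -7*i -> [479, 472, 465, 458, 451]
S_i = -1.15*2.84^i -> [-1.15, -3.27, -9.28, -26.34, -74.81]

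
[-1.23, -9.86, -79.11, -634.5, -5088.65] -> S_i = -1.23*8.02^i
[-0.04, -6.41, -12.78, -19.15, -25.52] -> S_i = -0.04 + -6.37*i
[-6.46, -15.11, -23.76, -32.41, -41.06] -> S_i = -6.46 + -8.65*i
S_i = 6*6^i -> [6, 36, 216, 1296, 7776]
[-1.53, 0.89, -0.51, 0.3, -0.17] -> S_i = -1.53*(-0.58)^i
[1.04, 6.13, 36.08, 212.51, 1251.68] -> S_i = 1.04*5.89^i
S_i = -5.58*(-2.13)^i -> [-5.58, 11.89, -25.32, 53.92, -114.86]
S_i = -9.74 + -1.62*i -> [-9.74, -11.36, -12.98, -14.6, -16.22]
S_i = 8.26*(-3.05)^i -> [8.26, -25.19, 76.84, -234.36, 714.79]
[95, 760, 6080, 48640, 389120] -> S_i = 95*8^i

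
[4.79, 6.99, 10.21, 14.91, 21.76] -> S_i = 4.79*1.46^i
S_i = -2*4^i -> [-2, -8, -32, -128, -512]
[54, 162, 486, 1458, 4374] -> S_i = 54*3^i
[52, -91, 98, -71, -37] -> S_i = Random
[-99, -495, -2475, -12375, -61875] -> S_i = -99*5^i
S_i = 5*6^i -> [5, 30, 180, 1080, 6480]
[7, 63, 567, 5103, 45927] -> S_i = 7*9^i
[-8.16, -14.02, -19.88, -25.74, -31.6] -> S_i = -8.16 + -5.86*i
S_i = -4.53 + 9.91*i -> [-4.53, 5.38, 15.29, 25.2, 35.11]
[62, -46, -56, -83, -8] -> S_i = Random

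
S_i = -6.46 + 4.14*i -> [-6.46, -2.32, 1.82, 5.96, 10.1]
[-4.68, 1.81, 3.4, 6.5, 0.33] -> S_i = Random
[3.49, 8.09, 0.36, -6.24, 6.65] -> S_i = Random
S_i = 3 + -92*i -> [3, -89, -181, -273, -365]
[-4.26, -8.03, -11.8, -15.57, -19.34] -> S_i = -4.26 + -3.77*i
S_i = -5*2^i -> [-5, -10, -20, -40, -80]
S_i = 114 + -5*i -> [114, 109, 104, 99, 94]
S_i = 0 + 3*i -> [0, 3, 6, 9, 12]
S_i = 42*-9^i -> [42, -378, 3402, -30618, 275562]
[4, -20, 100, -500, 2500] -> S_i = 4*-5^i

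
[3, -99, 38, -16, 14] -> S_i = Random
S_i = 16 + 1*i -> [16, 17, 18, 19, 20]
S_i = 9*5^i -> [9, 45, 225, 1125, 5625]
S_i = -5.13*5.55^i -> [-5.13, -28.47, -158.02, -876.99, -4867.31]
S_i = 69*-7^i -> [69, -483, 3381, -23667, 165669]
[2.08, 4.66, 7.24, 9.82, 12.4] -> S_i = 2.08 + 2.58*i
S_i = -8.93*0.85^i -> [-8.93, -7.59, -6.45, -5.48, -4.66]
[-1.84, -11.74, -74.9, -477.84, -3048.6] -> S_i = -1.84*6.38^i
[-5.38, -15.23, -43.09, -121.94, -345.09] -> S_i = -5.38*2.83^i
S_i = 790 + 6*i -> [790, 796, 802, 808, 814]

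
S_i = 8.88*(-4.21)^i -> [8.88, -37.38, 157.39, -662.61, 2789.6]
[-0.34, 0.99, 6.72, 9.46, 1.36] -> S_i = Random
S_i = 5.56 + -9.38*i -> [5.56, -3.82, -13.2, -22.58, -31.96]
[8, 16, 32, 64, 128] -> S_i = 8*2^i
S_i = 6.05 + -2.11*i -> [6.05, 3.94, 1.83, -0.28, -2.39]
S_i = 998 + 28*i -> [998, 1026, 1054, 1082, 1110]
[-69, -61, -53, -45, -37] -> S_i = -69 + 8*i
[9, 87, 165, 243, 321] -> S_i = 9 + 78*i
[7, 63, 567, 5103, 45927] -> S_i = 7*9^i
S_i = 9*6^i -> [9, 54, 324, 1944, 11664]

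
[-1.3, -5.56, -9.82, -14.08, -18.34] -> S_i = -1.30 + -4.26*i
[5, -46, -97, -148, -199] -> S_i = 5 + -51*i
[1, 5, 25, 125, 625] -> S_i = 1*5^i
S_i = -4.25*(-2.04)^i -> [-4.25, 8.67, -17.69, 36.08, -73.61]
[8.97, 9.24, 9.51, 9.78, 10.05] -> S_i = 8.97 + 0.27*i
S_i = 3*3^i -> [3, 9, 27, 81, 243]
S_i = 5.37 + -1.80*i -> [5.37, 3.57, 1.77, -0.03, -1.83]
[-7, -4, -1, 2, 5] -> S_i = -7 + 3*i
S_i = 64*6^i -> [64, 384, 2304, 13824, 82944]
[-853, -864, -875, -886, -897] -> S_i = -853 + -11*i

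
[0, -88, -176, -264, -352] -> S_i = 0 + -88*i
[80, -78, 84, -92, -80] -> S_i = Random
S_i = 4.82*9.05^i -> [4.82, 43.62, 394.77, 3572.67, 32332.65]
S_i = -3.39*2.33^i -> [-3.39, -7.9, -18.4, -42.88, -99.91]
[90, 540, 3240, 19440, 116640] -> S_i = 90*6^i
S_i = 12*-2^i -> [12, -24, 48, -96, 192]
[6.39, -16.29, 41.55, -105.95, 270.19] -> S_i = 6.39*(-2.55)^i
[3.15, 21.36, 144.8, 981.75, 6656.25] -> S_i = 3.15*6.78^i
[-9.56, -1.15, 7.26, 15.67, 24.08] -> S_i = -9.56 + 8.41*i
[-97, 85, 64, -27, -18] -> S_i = Random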